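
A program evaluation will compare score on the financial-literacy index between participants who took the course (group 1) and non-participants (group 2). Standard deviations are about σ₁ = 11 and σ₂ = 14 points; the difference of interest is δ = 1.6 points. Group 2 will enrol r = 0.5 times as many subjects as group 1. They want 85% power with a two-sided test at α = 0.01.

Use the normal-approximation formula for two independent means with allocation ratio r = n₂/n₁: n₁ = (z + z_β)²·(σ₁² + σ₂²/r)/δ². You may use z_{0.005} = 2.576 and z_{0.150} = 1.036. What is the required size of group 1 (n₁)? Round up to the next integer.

n₁ = 2615

n₁ = (z_{α/2} + z_β)² · (σ₁² + σ₂²/r) / δ²
   = (2.576 + 1.036)² · (11² + 14²/0.5) / 1.6²
   = 13.0465 · (121 + 392) / 2.56
   = 13.0465 · 513 / 2.56
   = 2614.41
Round up → n₁ = 2615; n₂ = r·n₁ = 0.5 × 2615 = 1308.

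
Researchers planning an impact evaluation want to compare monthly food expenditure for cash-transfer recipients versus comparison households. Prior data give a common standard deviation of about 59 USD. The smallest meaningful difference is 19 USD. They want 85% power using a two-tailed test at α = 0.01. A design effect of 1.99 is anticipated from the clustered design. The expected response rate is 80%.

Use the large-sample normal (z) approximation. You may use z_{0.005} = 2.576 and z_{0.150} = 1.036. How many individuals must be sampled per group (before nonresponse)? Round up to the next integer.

n = 626 per group

n = (z_{α/2} + z_β)² · (σ₁² + σ₂²) / δ²
  = (2.576 + 1.036)² · (2·59² = 6962) / 19²
  = 13.0465 · 6962 / 361
  = 251.61
Design effect: 1.99 × 251.61 = 500.70.
Adjust for 80% response: 500.70 / 0.80 = 625.87.
Round up → n = 626 per group.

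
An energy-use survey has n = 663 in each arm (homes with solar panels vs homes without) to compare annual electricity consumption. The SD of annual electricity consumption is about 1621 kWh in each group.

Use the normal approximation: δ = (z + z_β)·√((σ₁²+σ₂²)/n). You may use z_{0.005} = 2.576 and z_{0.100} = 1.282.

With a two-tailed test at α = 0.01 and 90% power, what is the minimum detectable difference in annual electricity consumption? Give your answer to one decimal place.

Minimum detectable difference ≈ 343.5 kWh

δ = (z_{α/2} + z_β) · √((σ₁²+σ₂²)/n)
  = (2.576 + 1.282) · √(5255282/663)
  = 3.858 · √7926.5
  = 3.858 · 89.0310
  = 343.4816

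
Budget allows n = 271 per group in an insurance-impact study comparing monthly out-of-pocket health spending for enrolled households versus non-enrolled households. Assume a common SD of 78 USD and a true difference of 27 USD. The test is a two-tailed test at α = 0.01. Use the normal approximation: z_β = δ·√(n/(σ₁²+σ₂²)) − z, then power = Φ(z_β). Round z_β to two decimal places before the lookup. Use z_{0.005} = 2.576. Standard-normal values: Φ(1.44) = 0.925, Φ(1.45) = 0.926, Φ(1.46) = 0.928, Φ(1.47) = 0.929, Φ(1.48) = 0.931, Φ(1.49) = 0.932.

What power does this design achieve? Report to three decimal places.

Power ≈ 0.926

z_β = δ·√(n/(σ₁²+σ₂²)) − z_{α/2}
    = 27 · √(271/12168) − 2.576
    = 27 · 0.14924 − 2.576
    = 4.0294 − 2.576 = 1.4534 → 1.45
Power = Φ(1.45) = 0.926.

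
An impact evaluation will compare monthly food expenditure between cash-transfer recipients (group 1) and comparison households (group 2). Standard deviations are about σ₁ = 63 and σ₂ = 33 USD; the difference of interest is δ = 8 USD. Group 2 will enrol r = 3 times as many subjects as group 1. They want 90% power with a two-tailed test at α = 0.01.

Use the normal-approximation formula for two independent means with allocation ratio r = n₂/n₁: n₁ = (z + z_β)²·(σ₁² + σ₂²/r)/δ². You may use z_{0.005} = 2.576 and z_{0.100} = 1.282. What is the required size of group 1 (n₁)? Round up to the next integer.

n₁ = 1008

n₁ = (z_{α/2} + z_β)² · (σ₁² + σ₂²/r) / δ²
   = (2.576 + 1.282)² · (63² + 33²/3) / 8²
   = 14.8842 · (3969 + 363) / 64
   = 14.8842 · 4332 / 64
   = 1007.47
Round up → n₁ = 1008; n₂ = r·n₁ = 3 × 1008 = 3024.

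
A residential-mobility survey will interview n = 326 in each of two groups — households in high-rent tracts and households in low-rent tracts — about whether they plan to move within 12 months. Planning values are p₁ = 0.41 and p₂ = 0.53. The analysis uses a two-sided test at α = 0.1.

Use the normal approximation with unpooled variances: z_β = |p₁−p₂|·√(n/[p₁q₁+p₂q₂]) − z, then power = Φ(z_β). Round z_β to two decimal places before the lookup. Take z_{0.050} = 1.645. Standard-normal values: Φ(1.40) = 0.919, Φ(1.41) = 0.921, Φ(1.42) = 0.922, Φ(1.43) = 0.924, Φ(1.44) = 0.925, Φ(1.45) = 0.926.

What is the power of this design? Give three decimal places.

z_β = |p₁−p₂|·√(n/[p₁q₁+p₂q₂]) − z_{α/2}
    = 0.12 · √(326/0.4910) − 1.645
    = 0.12 · 25.7672 − 1.645
    = 3.0921 − 1.645 = 1.4471 → 1.45
Power = Φ(1.45) = 0.926.

Power ≈ 0.926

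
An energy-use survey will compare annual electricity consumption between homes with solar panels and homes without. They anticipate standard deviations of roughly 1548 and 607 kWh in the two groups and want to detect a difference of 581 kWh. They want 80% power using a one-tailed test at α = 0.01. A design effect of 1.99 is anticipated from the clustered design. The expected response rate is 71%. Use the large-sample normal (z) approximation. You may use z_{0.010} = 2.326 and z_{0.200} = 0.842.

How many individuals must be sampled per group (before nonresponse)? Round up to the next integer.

n = 231 per group

n = (z_α + z_β)² · (σ₁² + σ₂²) / δ²
  = (2.326 + 0.842)² · (1548² + 607² = 2764753) / 581²
  = 10.0362 · 2764753 / 337561
  = 82.20
Design effect: 1.99 × 82.20 = 163.58.
Adjust for 71% response: 163.58 / 0.71 = 230.39.
Round up → n = 231 per group.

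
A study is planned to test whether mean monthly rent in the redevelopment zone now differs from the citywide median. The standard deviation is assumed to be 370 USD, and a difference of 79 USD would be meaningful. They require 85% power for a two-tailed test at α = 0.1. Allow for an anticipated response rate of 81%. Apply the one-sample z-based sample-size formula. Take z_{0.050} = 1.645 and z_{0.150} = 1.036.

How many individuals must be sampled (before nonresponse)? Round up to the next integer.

n = (z_{α/2} + z_β)² · σ² / δ²
  = (1.645 + 1.036)² · 370² / 79²
  = 7.1878 · 136900 / 6241
  = 157.67
Adjust for 81% response: 157.67 / 0.81 = 194.65.
Round up → n = 195.

n = 195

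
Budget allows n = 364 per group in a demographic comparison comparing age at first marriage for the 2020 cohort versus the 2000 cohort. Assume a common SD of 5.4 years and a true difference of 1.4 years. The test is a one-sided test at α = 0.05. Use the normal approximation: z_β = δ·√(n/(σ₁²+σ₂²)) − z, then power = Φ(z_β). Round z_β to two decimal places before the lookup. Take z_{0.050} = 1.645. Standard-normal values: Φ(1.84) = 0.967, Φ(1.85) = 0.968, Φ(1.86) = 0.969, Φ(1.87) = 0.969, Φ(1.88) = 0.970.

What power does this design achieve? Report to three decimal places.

z_β = δ·√(n/(σ₁²+σ₂²)) − z_α
    = 1.4 · √(364/58.32) − 1.645
    = 1.4 · 2.49828 − 1.645
    = 3.4976 − 1.645 = 1.8526 → 1.85
Power = Φ(1.85) = 0.968.

Power ≈ 0.968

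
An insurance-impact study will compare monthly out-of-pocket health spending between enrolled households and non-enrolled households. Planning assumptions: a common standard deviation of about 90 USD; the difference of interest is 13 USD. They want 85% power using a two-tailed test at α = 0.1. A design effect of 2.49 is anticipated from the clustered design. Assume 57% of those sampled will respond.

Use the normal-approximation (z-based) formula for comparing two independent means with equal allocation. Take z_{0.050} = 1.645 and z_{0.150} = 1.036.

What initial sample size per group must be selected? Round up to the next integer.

n = 3010 per group

n = (z_{α/2} + z_β)² · (σ₁² + σ₂²) / δ²
  = (1.645 + 1.036)² · (2·90² = 16200) / 13²
  = 7.1878 · 16200 / 169
  = 689.00
Design effect: 2.49 × 689.00 = 1715.62.
Adjust for 57% response: 1715.62 / 0.57 = 3009.86.
Round up → n = 3010 per group.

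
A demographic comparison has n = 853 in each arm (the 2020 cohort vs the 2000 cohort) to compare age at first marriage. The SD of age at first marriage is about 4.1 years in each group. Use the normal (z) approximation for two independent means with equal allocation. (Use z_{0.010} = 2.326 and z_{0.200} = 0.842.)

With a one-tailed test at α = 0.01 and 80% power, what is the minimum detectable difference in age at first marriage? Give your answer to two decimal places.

δ = (z_α + z_β) · √((σ₁²+σ₂²)/n)
  = (2.326 + 0.842) · √(33.62/853)
  = 3.168 · √0.03941
  = 3.168 · 0.1985
  = 0.6289

Minimum detectable difference ≈ 0.63 years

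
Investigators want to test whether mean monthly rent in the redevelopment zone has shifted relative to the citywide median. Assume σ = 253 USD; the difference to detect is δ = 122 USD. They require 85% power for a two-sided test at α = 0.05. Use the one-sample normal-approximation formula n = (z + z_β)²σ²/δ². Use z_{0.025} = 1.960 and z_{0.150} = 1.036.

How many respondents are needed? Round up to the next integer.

n = 39

n = (z_{α/2} + z_β)² · σ² / δ²
  = (1.960 + 1.036)² · 253² / 122²
  = 8.9760 · 64009 / 14884
  = 38.60
Round up → n = 39.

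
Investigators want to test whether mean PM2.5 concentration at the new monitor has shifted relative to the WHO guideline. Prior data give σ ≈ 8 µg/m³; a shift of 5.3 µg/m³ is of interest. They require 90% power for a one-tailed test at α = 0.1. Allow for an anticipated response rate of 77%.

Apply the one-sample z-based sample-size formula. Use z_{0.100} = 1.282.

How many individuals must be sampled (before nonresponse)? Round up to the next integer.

n = (z_α + z_β)² · σ² / δ²
  = (1.282 + 1.282)² · 8² / 5.3²
  = 6.5741 · 64 / 28.09
  = 14.98
Adjust for 77% response: 14.98 / 0.77 = 19.45.
Round up → n = 20.

n = 20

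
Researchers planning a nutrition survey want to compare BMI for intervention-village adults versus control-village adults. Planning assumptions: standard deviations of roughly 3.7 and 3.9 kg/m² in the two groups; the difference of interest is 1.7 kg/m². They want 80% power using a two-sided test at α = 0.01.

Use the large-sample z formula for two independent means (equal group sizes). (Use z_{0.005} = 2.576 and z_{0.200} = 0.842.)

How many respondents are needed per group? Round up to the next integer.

n = 117 per group

n = (z_{α/2} + z_β)² · (σ₁² + σ₂²) / δ²
  = (2.576 + 0.842)² · (3.7² + 3.9² = 28.9) / 1.7²
  = 11.6827 · 28.9 / 2.89
  = 116.83
Round up → n = 117 per group.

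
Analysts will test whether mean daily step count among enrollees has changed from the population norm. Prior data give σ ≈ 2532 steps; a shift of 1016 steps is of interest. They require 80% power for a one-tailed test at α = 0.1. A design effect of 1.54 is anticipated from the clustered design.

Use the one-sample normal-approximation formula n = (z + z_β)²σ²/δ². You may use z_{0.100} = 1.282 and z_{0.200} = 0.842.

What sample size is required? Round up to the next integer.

n = 44

n = (z_α + z_β)² · σ² / δ²
  = (1.282 + 0.842)² · 2532² / 1016²
  = 4.5114 · 6411024 / 1032256
  = 28.02
Design effect: 1.54 × 28.02 = 43.15.
Round up → n = 44.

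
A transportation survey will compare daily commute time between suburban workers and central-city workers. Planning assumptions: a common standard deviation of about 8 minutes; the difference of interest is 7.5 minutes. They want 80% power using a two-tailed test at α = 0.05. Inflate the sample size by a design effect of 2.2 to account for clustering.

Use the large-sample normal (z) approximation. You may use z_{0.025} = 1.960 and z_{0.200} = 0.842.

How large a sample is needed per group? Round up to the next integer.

n = 40 per group

n = (z_{α/2} + z_β)² · (σ₁² + σ₂²) / δ²
  = (1.960 + 0.842)² · (2·8² = 128) / 7.5²
  = 7.8512 · 128 / 56.25
  = 17.87
Design effect: 2.2 × 17.87 = 39.30.
Round up → n = 40 per group.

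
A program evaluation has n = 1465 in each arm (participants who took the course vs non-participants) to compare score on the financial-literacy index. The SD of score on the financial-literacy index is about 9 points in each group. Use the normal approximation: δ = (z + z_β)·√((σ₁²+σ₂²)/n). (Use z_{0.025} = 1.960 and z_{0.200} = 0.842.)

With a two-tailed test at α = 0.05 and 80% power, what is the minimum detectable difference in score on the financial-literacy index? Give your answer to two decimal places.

Minimum detectable difference ≈ 0.93 points

δ = (z_{α/2} + z_β) · √((σ₁²+σ₂²)/n)
  = (1.960 + 0.842) · √(162/1465)
  = 2.802 · √0.11058
  = 2.802 · 0.3325
  = 0.9318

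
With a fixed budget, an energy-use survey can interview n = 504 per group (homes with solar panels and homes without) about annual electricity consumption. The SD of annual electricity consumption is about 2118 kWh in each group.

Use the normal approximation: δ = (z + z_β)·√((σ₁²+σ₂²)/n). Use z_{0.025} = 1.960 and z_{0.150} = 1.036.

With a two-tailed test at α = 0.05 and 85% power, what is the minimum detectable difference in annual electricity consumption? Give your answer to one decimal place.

δ = (z_{α/2} + z_β) · √((σ₁²+σ₂²)/n)
  = (1.960 + 1.036) · √(8971848/504)
  = 2.996 · √17801.3
  = 2.996 · 133.4215
  = 399.7307

Minimum detectable difference ≈ 399.7 kWh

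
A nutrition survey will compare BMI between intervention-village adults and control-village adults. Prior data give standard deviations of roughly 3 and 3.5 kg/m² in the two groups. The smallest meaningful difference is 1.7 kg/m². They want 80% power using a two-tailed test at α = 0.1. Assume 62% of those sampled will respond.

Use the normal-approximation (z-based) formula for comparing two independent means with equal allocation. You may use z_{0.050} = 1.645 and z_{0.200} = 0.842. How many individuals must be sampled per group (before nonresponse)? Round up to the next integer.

n = (z_{α/2} + z_β)² · (σ₁² + σ₂²) / δ²
  = (1.645 + 0.842)² · (3² + 3.5² = 21.25) / 1.7²
  = 6.1852 · 21.25 / 2.89
  = 45.48
Adjust for 62% response: 45.48 / 0.62 = 73.35.
Round up → n = 74 per group.

n = 74 per group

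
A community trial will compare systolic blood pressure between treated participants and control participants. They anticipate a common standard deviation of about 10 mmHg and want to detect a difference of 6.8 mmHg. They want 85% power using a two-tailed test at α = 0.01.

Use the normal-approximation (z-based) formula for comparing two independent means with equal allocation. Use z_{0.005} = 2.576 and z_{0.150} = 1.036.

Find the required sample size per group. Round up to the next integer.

n = (z_{α/2} + z_β)² · (σ₁² + σ₂²) / δ²
  = (2.576 + 1.036)² · (2·10² = 200) / 6.8²
  = 13.0465 · 200 / 46.24
  = 56.43
Round up → n = 57 per group.

n = 57 per group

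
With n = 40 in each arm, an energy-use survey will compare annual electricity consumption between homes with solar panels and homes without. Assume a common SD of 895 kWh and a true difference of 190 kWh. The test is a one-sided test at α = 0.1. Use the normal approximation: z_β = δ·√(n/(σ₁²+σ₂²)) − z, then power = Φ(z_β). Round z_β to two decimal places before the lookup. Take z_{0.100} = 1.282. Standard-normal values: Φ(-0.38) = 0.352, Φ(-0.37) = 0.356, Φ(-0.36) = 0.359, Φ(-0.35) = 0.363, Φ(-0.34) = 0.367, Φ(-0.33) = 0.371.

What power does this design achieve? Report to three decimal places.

z_β = δ·√(n/(σ₁²+σ₂²)) − z_α
    = 190 · √(40/1602050) − 1.282
    = 190 · 0.00500 − 1.282
    = 0.9494 − 1.282 = -0.3326 → -0.33
Power = Φ(-0.33) = 0.371.

Power ≈ 0.371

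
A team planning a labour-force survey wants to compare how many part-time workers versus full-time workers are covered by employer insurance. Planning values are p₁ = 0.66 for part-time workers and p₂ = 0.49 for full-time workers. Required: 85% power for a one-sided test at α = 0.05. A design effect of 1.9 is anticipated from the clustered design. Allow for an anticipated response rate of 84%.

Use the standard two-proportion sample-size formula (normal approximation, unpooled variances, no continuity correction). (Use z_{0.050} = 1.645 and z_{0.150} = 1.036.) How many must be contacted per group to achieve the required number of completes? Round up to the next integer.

n = 267 per group

n = (z_α + z_β)² · [p₁(1−p₁) + p₂(1−p₂)] / (p₁ − p₂)²
  = (1.645 + 1.036)² · (0.66·0.34 + 0.49·0.51) / (0.17)²
  = (2.681)² · (0.2244 + 0.2499) / 0.0289
  = 7.1878 · 0.4743 / 0.0289
  = 117.96
Design effect: 1.9 × 117.96 = 224.13.
Adjust for 84% response: 224.13 / 0.84 = 266.82.
Round up → n = 267 per group.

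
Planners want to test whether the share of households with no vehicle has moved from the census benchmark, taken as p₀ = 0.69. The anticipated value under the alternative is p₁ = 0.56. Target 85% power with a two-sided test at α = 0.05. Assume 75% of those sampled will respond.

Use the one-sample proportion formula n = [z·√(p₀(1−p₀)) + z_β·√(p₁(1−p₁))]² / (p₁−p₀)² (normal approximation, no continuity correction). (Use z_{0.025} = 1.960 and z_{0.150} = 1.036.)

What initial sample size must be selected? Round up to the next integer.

n = [z_{α/2}·√(p₀q₀) + z_β·√(p₁q₁)]² / (p₁ − p₀)²
  = [1.960·√(0.69·0.31) + 1.036·√(0.56·0.44)]² / (-0.13)²
  = [1.960·0.4625 + 1.036·0.4964]² / 0.0169
  = [1.4207]² / 0.0169
  = 119.44
Adjust for 75% response: 119.44 / 0.75 = 159.25.
Round up → n = 160.

n = 160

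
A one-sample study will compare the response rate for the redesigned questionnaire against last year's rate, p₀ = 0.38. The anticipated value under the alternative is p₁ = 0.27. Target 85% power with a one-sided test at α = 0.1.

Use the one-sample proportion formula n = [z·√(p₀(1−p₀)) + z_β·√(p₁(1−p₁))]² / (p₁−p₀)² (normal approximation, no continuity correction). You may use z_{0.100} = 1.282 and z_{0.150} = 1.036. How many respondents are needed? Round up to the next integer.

n = 97

n = [z_α·√(p₀q₀) + z_β·√(p₁q₁)]² / (p₁ − p₀)²
  = [1.282·√(0.38·0.62) + 1.036·√(0.27·0.73)]² / (-0.11)²
  = [1.282·0.4854 + 1.036·0.4440]² / 0.0121
  = [1.0822]² / 0.0121
  = 96.79
Round up → n = 97.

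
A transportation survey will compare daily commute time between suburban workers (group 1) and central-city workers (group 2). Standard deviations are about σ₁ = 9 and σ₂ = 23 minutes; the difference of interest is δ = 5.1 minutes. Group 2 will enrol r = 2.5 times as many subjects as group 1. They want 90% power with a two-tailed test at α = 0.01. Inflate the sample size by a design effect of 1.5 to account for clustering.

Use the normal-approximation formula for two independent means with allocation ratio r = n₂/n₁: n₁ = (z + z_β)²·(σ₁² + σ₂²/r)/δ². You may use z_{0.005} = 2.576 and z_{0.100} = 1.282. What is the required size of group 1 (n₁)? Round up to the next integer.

n₁ = (z_{α/2} + z_β)² · (σ₁² + σ₂²/r) / δ²
   = (2.576 + 1.282)² · (9² + 23²/2.5) / 5.1²
   = 14.8842 · (81 + 211.6) / 26.01
   = 14.8842 · 292.6 / 26.01
   = 167.44
Design effect: 1.5 × 167.44 = 251.16.
Round up → n₁ = 252; n₂ = r·n₁ = 2.5 × 252 = 630.

n₁ = 252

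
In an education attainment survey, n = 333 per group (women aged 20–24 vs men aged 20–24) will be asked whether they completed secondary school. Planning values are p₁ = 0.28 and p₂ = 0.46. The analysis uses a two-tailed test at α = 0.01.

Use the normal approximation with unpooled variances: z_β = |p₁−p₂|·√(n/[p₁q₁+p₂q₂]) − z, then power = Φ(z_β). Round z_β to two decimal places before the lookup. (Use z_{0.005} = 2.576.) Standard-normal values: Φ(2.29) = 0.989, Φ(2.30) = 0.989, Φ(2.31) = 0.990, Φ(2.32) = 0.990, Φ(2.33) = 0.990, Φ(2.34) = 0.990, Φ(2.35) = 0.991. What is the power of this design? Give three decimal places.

Power ≈ 0.990

z_β = |p₁−p₂|·√(n/[p₁q₁+p₂q₂]) − z_{α/2}
    = 0.18 · √(333/0.4500) − 2.576
    = 0.18 · 27.2029 − 2.576
    = 4.8965 − 2.576 = 2.3205 → 2.32
Power = Φ(2.32) = 0.990.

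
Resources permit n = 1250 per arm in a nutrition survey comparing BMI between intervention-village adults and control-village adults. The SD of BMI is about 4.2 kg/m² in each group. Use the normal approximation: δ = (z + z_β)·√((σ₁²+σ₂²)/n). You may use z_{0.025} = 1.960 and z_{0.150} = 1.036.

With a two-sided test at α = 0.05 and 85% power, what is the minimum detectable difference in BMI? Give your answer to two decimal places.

δ = (z_{α/2} + z_β) · √((σ₁²+σ₂²)/n)
  = (1.960 + 1.036) · √(35.28/1250)
  = 2.996 · √0.02822
  = 2.996 · 0.1680
  = 0.5033

Minimum detectable difference ≈ 0.50 kg/m²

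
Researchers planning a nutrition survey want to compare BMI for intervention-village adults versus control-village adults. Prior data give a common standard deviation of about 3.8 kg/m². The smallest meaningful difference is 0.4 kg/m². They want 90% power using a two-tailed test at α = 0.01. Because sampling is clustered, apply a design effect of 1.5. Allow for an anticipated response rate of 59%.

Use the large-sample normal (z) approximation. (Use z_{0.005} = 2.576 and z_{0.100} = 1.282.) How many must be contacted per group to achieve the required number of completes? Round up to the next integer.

n = 6831 per group

n = (z_{α/2} + z_β)² · (σ₁² + σ₂²) / δ²
  = (2.576 + 1.282)² · (2·3.8² = 28.88) / 0.4²
  = 14.8842 · 28.88 / 0.16
  = 2686.59
Design effect: 1.5 × 2686.59 = 4029.89.
Adjust for 59% response: 4029.89 / 0.59 = 6830.32.
Round up → n = 6831 per group.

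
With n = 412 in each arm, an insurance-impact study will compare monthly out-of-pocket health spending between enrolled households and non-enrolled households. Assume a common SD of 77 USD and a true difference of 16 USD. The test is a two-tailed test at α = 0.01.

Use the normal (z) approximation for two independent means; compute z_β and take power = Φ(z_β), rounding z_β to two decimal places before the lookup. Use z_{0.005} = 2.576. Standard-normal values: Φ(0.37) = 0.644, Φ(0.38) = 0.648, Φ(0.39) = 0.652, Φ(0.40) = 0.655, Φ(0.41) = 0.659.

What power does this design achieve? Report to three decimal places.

Power ≈ 0.659

z_β = δ·√(n/(σ₁²+σ₂²)) − z_{α/2}
    = 16 · √(412/11858) − 2.576
    = 16 · 0.18640 − 2.576
    = 2.9824 − 2.576 = 0.4064 → 0.41
Power = Φ(0.41) = 0.659.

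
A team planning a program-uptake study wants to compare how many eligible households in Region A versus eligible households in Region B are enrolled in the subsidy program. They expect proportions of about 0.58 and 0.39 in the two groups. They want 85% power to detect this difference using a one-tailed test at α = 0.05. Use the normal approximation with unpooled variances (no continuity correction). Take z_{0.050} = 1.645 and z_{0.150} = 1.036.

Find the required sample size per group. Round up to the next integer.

n = (z_α + z_β)² · [p₁(1−p₁) + p₂(1−p₂)] / (p₁ − p₂)²
  = (1.645 + 1.036)² · (0.58·0.42 + 0.39·0.61) / (0.19)²
  = (2.681)² · (0.2436 + 0.2379) / 0.0361
  = 7.1878 · 0.4815 / 0.0361
  = 95.87
Round up → n = 96 per group.

n = 96 per group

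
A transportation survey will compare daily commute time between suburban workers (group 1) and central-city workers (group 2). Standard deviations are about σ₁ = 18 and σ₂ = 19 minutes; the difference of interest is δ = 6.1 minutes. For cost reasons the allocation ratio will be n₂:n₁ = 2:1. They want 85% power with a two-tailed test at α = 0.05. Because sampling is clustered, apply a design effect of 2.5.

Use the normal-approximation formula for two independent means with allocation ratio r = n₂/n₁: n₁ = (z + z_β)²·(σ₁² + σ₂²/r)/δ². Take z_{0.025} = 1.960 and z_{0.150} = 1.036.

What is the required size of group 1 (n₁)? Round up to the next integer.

n₁ = 305

n₁ = (z_{α/2} + z_β)² · (σ₁² + σ₂²/r) / δ²
   = (1.960 + 1.036)² · (18² + 19²/2) / 6.1²
   = 8.9760 · (324 + 180.5) / 37.21
   = 8.9760 · 504.5 / 37.21
   = 121.70
Design effect: 2.5 × 121.70 = 304.25.
Round up → n₁ = 305; n₂ = r·n₁ = 2 × 305 = 610.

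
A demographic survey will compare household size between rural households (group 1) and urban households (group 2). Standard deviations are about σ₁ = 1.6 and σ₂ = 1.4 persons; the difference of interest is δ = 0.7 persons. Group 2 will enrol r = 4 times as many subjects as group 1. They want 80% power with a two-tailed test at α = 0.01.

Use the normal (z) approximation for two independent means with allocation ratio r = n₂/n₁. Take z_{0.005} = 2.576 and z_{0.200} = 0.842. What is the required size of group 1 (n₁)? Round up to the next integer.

n₁ = (z_{α/2} + z_β)² · (σ₁² + σ₂²/r) / δ²
   = (2.576 + 0.842)² · (1.6² + 1.4²/4) / 0.7²
   = 11.6827 · (2.56 + 0.49) / 0.49
   = 11.6827 · 3.05 / 0.49
   = 72.72
Round up → n₁ = 73; n₂ = r·n₁ = 4 × 73 = 292.

n₁ = 73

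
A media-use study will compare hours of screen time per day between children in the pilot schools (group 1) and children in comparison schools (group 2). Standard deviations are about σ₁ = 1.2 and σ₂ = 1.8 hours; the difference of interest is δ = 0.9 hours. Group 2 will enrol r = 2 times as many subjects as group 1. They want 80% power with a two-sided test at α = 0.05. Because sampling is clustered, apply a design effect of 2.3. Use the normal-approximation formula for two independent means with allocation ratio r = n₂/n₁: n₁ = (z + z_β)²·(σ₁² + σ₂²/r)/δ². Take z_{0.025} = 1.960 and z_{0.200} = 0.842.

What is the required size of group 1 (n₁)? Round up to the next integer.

n₁ = 69

n₁ = (z_{α/2} + z_β)² · (σ₁² + σ₂²/r) / δ²
   = (1.960 + 0.842)² · (1.2² + 1.8²/2) / 0.9²
   = 7.8512 · (1.44 + 1.62) / 0.81
   = 7.8512 · 3.06 / 0.81
   = 29.66
Design effect: 2.3 × 29.66 = 68.22.
Round up → n₁ = 69; n₂ = r·n₁ = 2 × 69 = 138.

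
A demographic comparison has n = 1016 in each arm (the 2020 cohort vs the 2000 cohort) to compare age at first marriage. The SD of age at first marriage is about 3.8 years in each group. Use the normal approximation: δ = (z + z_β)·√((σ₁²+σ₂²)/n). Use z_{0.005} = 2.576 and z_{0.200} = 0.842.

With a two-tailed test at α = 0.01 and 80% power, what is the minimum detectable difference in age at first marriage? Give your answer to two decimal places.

Minimum detectable difference ≈ 0.58 years

δ = (z_{α/2} + z_β) · √((σ₁²+σ₂²)/n)
  = (2.576 + 0.842) · √(28.88/1016)
  = 3.418 · √0.02843
  = 3.418 · 0.1686
  = 0.5763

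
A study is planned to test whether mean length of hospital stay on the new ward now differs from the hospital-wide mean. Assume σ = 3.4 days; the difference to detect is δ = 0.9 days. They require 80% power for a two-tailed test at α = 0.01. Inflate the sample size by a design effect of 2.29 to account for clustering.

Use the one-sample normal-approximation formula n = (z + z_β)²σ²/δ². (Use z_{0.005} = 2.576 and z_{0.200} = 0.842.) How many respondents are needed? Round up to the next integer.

n = (z_{α/2} + z_β)² · σ² / δ²
  = (2.576 + 0.842)² · 3.4² / 0.9²
  = 11.6827 · 11.56 / 0.81
  = 166.73
Design effect: 2.29 × 166.73 = 381.81.
Round up → n = 382.

n = 382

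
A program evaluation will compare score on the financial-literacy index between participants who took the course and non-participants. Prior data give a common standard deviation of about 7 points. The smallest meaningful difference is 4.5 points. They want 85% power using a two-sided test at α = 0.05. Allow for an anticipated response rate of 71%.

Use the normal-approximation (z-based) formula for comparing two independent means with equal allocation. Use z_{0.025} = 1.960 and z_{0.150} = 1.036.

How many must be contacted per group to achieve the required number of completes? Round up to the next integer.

n = 62 per group

n = (z_{α/2} + z_β)² · (σ₁² + σ₂²) / δ²
  = (1.960 + 1.036)² · (2·7² = 98) / 4.5²
  = 8.9760 · 98 / 20.25
  = 43.44
Adjust for 71% response: 43.44 / 0.71 = 61.18.
Round up → n = 62 per group.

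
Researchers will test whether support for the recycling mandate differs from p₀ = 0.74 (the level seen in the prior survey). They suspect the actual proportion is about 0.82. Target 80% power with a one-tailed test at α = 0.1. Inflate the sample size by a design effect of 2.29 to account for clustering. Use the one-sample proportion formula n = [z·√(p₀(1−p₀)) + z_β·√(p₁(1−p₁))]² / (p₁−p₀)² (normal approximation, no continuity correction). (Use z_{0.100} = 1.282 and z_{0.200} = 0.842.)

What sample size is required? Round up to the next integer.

n = 281

n = [z_α·√(p₀q₀) + z_β·√(p₁q₁)]² / (p₁ − p₀)²
  = [1.282·√(0.74·0.26) + 0.842·√(0.82·0.18)]² / (0.08)²
  = [1.282·0.4386 + 0.842·0.3842]² / 0.0064
  = [0.8858]² / 0.0064
  = 122.60
Design effect: 2.29 × 122.60 = 280.76.
Round up → n = 281.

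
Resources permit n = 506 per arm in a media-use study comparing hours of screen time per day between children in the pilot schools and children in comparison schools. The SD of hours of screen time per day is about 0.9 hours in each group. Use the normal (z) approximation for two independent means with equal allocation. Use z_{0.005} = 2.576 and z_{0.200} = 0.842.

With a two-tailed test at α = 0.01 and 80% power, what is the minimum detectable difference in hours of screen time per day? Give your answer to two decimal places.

δ = (z_{α/2} + z_β) · √((σ₁²+σ₂²)/n)
  = (2.576 + 0.842) · √(1.62/506)
  = 3.418 · √0.0032
  = 3.418 · 0.0566
  = 0.1934

Minimum detectable difference ≈ 0.19 hours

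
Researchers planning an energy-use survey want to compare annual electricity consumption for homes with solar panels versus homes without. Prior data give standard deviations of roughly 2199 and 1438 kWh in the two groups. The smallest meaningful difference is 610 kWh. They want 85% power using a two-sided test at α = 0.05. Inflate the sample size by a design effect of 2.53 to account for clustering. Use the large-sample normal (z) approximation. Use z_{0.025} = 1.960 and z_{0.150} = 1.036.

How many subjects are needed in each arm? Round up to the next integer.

n = 422 per group

n = (z_{α/2} + z_β)² · (σ₁² + σ₂²) / δ²
  = (1.960 + 1.036)² · (2199² + 1438² = 6903445) / 610²
  = 8.9760 · 6903445 / 372100
  = 166.53
Design effect: 2.53 × 166.53 = 421.32.
Round up → n = 422 per group.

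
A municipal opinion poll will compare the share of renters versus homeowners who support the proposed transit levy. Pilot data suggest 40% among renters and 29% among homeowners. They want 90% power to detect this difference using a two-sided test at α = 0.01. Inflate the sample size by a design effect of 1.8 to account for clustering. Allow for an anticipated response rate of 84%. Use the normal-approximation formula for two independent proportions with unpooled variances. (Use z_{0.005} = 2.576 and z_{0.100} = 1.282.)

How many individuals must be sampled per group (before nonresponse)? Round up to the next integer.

n = 1176 per group

n = (z_{α/2} + z_β)² · [p₁(1−p₁) + p₂(1−p₂)] / (p₁ − p₂)²
  = (2.576 + 1.282)² · (0.40·0.60 + 0.29·0.71) / (0.11)²
  = (3.858)² · (0.2400 + 0.2059) / 0.0121
  = 14.8842 · 0.4459 / 0.0121
  = 548.50
Design effect: 1.8 × 548.50 = 987.30.
Adjust for 84% response: 987.30 / 0.84 = 1175.36.
Round up → n = 1176 per group.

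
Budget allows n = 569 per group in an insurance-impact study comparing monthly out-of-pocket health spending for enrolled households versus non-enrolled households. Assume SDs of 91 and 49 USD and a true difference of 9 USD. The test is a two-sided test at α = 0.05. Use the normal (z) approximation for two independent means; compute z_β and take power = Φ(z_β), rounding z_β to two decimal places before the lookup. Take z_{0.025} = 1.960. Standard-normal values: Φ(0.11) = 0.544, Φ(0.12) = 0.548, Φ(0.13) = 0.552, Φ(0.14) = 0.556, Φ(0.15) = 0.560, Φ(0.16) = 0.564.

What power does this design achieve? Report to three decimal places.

z_β = δ·√(n/(σ₁²+σ₂²)) − z_{α/2}
    = 9 · √(569/10682) − 1.960
    = 9 · 0.23080 − 1.960
    = 2.0772 − 1.960 = 0.1172 → 0.12
Power = Φ(0.12) = 0.548.

Power ≈ 0.548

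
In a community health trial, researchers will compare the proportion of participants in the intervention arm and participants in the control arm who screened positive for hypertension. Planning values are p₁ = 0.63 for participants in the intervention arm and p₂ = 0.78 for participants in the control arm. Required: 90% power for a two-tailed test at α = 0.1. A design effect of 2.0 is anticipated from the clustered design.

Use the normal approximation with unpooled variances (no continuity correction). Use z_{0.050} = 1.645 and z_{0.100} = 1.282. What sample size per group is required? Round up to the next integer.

n = 309 per group

n = (z_{α/2} + z_β)² · [p₁(1−p₁) + p₂(1−p₂)] / (p₁ − p₂)²
  = (1.645 + 1.282)² · (0.63·0.37 + 0.78·0.22) / (-0.15)²
  = (2.927)² · (0.2331 + 0.1716) / 0.0225
  = 8.5673 · 0.4047 / 0.0225
  = 154.10
Design effect: 2.0 × 154.10 = 308.20.
Round up → n = 309 per group.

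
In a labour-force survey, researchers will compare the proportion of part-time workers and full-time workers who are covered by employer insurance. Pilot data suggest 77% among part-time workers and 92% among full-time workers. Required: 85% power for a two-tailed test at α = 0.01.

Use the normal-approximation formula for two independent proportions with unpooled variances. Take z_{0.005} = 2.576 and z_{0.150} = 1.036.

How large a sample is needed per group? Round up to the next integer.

n = (z_{α/2} + z_β)² · [p₁(1−p₁) + p₂(1−p₂)] / (p₁ − p₂)²
  = (2.576 + 1.036)² · (0.77·0.23 + 0.92·0.08) / (-0.15)²
  = (3.612)² · (0.1771 + 0.0736) / 0.0225
  = 13.0465 · 0.2507 / 0.0225
  = 145.37
Round up → n = 146 per group.

n = 146 per group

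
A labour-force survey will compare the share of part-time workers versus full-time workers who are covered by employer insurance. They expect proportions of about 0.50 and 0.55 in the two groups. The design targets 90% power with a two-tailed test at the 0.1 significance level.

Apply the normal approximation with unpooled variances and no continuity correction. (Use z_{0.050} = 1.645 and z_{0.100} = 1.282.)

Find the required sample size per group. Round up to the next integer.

n = 1705 per group

n = (z_{α/2} + z_β)² · [p₁(1−p₁) + p₂(1−p₂)] / (p₁ − p₂)²
  = (1.645 + 1.282)² · (0.50·0.50 + 0.55·0.45) / (-0.05)²
  = (2.927)² · (0.2500 + 0.2475) / 0.0025
  = 8.5673 · 0.4975 / 0.0025
  = 1704.90
Round up → n = 1705 per group.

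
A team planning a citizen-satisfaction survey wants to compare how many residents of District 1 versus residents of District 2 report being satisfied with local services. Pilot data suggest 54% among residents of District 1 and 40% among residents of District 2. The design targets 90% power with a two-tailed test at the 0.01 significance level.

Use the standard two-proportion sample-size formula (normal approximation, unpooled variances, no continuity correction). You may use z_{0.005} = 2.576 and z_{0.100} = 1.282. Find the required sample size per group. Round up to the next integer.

n = 371 per group

n = (z_{α/2} + z_β)² · [p₁(1−p₁) + p₂(1−p₂)] / (p₁ − p₂)²
  = (2.576 + 1.282)² · (0.54·0.46 + 0.40·0.60) / (0.14)²
  = (3.858)² · (0.2484 + 0.2400) / 0.0196
  = 14.8842 · 0.4884 / 0.0196
  = 370.89
Round up → n = 371 per group.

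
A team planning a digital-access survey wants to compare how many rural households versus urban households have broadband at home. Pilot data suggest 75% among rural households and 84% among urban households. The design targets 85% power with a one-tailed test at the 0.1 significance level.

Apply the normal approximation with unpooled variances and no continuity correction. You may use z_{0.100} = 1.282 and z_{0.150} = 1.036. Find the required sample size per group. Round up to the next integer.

n = (z_α + z_β)² · [p₁(1−p₁) + p₂(1−p₂)] / (p₁ − p₂)²
  = (1.282 + 1.036)² · (0.75·0.25 + 0.84·0.16) / (-0.09)²
  = (2.318)² · (0.1875 + 0.1344) / 0.0081
  = 5.3731 · 0.3219 / 0.0081
  = 213.53
Round up → n = 214 per group.

n = 214 per group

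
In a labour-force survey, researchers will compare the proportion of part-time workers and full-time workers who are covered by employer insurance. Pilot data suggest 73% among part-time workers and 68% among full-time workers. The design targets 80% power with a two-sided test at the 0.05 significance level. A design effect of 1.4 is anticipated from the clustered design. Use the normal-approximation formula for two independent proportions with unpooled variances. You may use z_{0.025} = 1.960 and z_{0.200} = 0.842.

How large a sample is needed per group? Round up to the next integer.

n = (z_{α/2} + z_β)² · [p₁(1−p₁) + p₂(1−p₂)] / (p₁ − p₂)²
  = (1.960 + 0.842)² · (0.73·0.27 + 0.68·0.32) / (0.05)²
  = (2.802)² · (0.1971 + 0.2176) / 0.0025
  = 7.8512 · 0.4147 / 0.0025
  = 1302.36
Design effect: 1.4 × 1302.36 = 1823.30.
Round up → n = 1824 per group.

n = 1824 per group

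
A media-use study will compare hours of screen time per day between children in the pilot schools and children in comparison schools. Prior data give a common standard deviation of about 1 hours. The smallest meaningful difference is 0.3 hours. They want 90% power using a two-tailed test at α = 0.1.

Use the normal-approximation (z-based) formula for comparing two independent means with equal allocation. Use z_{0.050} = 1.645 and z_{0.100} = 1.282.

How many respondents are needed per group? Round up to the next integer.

n = 191 per group

n = (z_{α/2} + z_β)² · (σ₁² + σ₂²) / δ²
  = (1.645 + 1.282)² · (2·1² = 2) / 0.3²
  = 8.5673 · 2 / 0.09
  = 190.39
Round up → n = 191 per group.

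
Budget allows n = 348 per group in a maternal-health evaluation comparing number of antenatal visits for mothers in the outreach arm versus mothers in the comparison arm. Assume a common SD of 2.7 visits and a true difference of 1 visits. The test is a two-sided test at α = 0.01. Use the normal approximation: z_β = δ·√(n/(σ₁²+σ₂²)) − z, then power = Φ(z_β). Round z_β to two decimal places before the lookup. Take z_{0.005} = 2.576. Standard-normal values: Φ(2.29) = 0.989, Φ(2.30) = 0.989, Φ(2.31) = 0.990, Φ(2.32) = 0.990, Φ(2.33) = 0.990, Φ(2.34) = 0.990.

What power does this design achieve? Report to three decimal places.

Power ≈ 0.990

z_β = δ·√(n/(σ₁²+σ₂²)) − z_{α/2}
    = 1 · √(348/14.58) − 2.576
    = 1 · 4.88552 − 2.576
    = 4.8855 − 2.576 = 2.3095 → 2.31
Power = Φ(2.31) = 0.990.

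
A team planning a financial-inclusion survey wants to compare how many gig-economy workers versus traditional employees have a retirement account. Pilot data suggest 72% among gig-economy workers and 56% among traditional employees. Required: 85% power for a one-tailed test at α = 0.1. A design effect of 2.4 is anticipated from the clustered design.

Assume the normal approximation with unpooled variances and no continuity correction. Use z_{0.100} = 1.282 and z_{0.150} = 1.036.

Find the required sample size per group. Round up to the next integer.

n = (z_α + z_β)² · [p₁(1−p₁) + p₂(1−p₂)] / (p₁ − p₂)²
  = (1.282 + 1.036)² · (0.72·0.28 + 0.56·0.44) / (0.16)²
  = (2.318)² · (0.2016 + 0.2464) / 0.0256
  = 5.3731 · 0.4480 / 0.0256
  = 94.03
Design effect: 2.4 × 94.03 = 225.67.
Round up → n = 226 per group.

n = 226 per group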